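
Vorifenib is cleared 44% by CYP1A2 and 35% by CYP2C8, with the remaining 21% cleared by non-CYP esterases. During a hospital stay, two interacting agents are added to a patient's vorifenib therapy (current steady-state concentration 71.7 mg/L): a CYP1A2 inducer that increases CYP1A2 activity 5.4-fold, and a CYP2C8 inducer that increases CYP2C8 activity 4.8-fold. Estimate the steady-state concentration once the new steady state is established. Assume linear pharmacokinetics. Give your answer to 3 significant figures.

CYP1A2: 0.44 × 5.4 = 2.376
CYP2C8: 0.35 × 4.8 = 1.68
Other: 0.21 (unchanged)
Relative clearance = 2.376 + 1.68 + 0.21 = 4.266.
New steady-state concentration = 71.7 / 4.266 = 16.8 mg/L (concentration scales inversely with clearance).

16.8 mg/L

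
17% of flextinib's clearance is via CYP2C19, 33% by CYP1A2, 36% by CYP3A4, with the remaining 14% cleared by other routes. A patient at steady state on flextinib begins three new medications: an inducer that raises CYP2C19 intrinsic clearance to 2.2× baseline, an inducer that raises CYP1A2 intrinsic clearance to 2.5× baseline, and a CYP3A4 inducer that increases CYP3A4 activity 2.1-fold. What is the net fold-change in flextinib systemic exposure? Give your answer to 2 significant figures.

0.48

The CYP2C19 pathway (17% of clearance) is boosted to 2.2× activity: 0.17 × 2.2 = 0.374.
The CYP1A2 pathway (33% of clearance) is boosted to 2.5× activity: 0.33 × 2.5 = 0.825.
The CYP3A4 pathway (36% of clearance) increases to 2.1× activity: 0.36 × 2.1 = 0.756.
Non-CYP routes (14%) are unchanged.
CL_new/CL_old = 0.374 + 0.825 + 0.756 + 0.14 = 2.095.
Because systemic exposure varies inversely with clearance, the combined effect is 1 / 2.095 = 0.48.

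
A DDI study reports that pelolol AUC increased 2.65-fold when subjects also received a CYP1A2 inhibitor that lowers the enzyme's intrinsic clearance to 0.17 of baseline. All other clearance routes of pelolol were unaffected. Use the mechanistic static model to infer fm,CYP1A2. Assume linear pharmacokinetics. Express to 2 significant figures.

0.75

Let x = fm,CYP1A2. Because AUC ∝ 1/CL, relative clearance fell to 1/2.65 = 0.3774.
Setting x·0.17 + (1 − x) = 0.3774 and solving: x = (0.3774 − 1)/(0.17 − 1) = 0.75.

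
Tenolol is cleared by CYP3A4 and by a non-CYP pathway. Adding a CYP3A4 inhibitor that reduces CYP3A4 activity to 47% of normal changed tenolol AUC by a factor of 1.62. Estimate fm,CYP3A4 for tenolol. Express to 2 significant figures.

CL'/CL = 1 / 1.62 = 0.6173
0.47·fm + (1 − fm) = 0.6173
fm = (0.6173 − 1) / (0.47 − 1) = 0.72

0.72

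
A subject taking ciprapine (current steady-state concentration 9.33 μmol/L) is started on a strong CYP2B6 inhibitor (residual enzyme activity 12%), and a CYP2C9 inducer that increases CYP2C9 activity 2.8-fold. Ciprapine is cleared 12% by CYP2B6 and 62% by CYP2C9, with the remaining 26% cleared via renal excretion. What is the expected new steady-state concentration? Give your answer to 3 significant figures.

The CYP2B6 pathway (12% of clearance) is reduced to 0.12× activity: 0.12 × 0.12 = 0.0144.
The CYP2C9 pathway (62% of clearance) rises to 2.8× activity: 0.62 × 2.8 = 1.736.
The remaining 26% of clearance is unaffected.
New clearance relative to baseline: 0.0144 + 1.736 + 0.26 = 2.0104.
Steady-state concentration ∝ 1/CL: new value = 9.33 / 2.0104 = 4.64 μmol/L.

4.64 μmol/L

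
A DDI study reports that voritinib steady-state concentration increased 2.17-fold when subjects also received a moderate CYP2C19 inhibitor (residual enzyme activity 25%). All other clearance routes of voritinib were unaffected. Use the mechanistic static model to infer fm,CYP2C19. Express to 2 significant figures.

Let fm be the CYP2C19 fraction. New clearance relative to baseline = fm × 0.25 + (1 − fm).
Steady-state concentration ratio = 1 / (new CL fraction), so new CL fraction = 1 / 2.17 = 0.4608.
fm × 0.25 + 1 − fm = 0.4608  ⇒  fm × (0.25 − 1) = −0.5392  ⇒  fm = 0.72.

0.72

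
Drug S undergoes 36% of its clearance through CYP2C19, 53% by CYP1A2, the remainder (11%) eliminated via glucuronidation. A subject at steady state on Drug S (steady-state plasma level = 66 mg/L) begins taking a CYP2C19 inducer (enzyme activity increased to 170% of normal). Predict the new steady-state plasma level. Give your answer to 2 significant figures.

The CYP2C19 pathway (36% of clearance) increases to 1.7× activity: 0.36 × 1.7 = 0.612.
CYP1A2 (53%) and the residual 11% are unaffected.
Relative clearance = 0.612 + 0.53 + 0.11 = 1.252.
New steady-state plasma level = baseline ÷ relative clearance = 66 / 1.252 = 53 mg/L.

53 mg/L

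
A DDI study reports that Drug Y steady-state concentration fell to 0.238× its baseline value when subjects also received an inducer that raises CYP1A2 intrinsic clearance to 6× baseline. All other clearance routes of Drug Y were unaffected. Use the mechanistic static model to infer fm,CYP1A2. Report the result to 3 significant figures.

Call the CYP1A2 fraction fm. After the interaction, CL_new/CL_old = fm × 6 + (1 − fm).
Steady-state concentration ratio = 1 / (new CL fraction), so new CL fraction = 1 / 0.238 = 4.202.
fm × 6 + 1 − fm = 4.202  ⇒  fm × (6 − 1) = 3.202  ⇒  fm = 0.640.

0.640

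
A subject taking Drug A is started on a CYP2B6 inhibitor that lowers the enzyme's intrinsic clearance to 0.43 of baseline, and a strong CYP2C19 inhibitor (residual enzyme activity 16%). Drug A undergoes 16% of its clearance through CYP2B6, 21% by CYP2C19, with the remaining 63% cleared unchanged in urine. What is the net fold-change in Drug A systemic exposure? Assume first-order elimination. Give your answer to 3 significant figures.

1.37

The CYP2B6 pathway (16% of clearance) drops to 0.43× activity: 0.16 × 0.43 = 0.0688.
The CYP2C19 pathway (21% of clearance) is reduced to 0.16× activity: 0.21 × 0.16 = 0.0336.
The remaining 63% of clearance is unaffected.
New clearance relative to baseline: 0.0688 + 0.0336 + 0.63 = 0.7324.
Because systemic exposure varies inversely with clearance, the combined effect is 1 / 0.7324 = 1.37.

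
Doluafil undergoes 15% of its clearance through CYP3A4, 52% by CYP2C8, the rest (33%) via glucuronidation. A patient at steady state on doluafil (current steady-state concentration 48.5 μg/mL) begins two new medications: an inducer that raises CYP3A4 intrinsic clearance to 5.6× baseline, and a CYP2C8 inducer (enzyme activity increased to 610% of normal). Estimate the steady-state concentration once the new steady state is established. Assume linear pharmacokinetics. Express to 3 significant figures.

The CYP3A4 pathway (15% of clearance) increases to 5.6× activity: 0.15 × 5.6 = 0.84.
The CYP2C8 pathway (52% of clearance) increases to 6.1× activity: 0.52 × 6.1 = 3.172.
Non-CYP routes (33%) are unchanged.
Relative clearance = 0.84 + 3.172 + 0.33 = 4.342.
Steady-state concentration ∝ 1/CL: new value = 48.5 / 4.342 = 11.2 μg/mL.

11.2 μg/mL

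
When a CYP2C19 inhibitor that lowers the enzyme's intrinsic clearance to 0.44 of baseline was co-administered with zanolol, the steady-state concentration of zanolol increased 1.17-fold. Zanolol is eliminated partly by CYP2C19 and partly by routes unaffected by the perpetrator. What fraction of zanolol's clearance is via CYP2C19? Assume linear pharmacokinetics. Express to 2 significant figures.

Let x = fm,CYP2C19. Because steady-state concentration ∝ 1/CL, relative clearance fell to 1/1.17 = 0.8547.
Only the CYP2C19 route changed, so 0.8547 = x·0.44 + (1 − x), giving x = 0.26.

0.26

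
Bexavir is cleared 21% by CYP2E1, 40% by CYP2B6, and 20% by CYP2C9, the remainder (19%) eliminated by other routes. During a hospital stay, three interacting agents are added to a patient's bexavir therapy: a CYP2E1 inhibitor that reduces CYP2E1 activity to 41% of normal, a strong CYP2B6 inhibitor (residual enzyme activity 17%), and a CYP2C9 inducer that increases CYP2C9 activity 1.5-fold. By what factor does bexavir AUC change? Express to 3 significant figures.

1.55

The CYP2E1 pathway (21% of clearance) falls to 0.41× activity: 0.21 × 0.41 = 0.0861.
The CYP2B6 pathway (40% of clearance) drops to 0.17× activity: 0.4 × 0.17 = 0.068.
The CYP2C9 pathway (20% of clearance) increases to 1.5× activity: 0.2 × 1.5 = 0.3.
Non-CYP routes (19%) are unchanged.
CL_new/CL_old = 0.0861 + 0.068 + 0.3 + 0.19 = 0.6441.
Because AUC varies inversely with clearance, the combined effect is 1 / 0.6441 = 1.55.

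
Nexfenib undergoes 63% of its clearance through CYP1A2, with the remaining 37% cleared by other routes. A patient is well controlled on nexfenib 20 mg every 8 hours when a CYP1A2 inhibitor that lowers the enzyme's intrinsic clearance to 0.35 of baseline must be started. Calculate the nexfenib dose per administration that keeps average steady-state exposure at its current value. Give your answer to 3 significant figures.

11.8 mg

The CYP1A2 pathway (63% of clearance) drops to 0.35× activity: 0.63 × 0.35 = 0.2205.
The remaining 37% of clearance is unaffected.
New clearance relative to baseline: 0.2205 + 0.37 = 0.5905.
Css,avg = (dose rate)/CL, so holding Css fixed requires dose ∝ CL: 20 × 0.5905 = 11.8 mg.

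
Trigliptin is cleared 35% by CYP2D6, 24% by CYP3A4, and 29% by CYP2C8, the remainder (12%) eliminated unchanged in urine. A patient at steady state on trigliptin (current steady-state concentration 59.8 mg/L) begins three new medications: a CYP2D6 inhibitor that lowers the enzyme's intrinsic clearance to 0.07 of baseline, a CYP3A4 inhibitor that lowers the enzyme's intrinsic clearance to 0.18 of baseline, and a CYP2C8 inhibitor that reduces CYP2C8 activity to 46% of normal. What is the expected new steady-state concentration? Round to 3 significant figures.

186 mg/L

CYP2D6: 0.35 × 0.07 = 0.0245
CYP3A4: 0.24 × 0.18 = 0.0432
CYP2C8: 0.29 × 0.46 = 0.1334
Other: 0.12 (unchanged)
Relative clearance = 0.0245 + 0.0432 + 0.1334 + 0.12 = 0.3211.
Dividing the baseline by the relative clearance: 59.8 / 0.3211 = 186 mg/L.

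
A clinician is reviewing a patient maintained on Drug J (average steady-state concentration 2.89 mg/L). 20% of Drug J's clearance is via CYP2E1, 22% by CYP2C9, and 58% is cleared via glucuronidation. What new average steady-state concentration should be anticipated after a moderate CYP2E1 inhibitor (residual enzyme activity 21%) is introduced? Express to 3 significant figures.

3.43 mg/L

The CYP2E1 pathway (20% of clearance) drops to 0.21× activity: 0.2 × 0.21 = 0.042.
CYP2C9 (22%) and the residual 58% are unaffected.
CL_new/CL_old = 0.042 + 0.22 + 0.58 = 0.842.
New average steady-state concentration = baseline ÷ relative clearance = 2.89 / 0.842 = 3.43 mg/L.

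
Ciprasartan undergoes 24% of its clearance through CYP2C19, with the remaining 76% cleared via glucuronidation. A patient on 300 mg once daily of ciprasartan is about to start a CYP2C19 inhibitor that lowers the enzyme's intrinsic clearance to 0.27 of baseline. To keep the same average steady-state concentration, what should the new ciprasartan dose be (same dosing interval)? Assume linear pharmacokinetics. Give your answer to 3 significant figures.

The CYP2C19 pathway (24% of clearance) drops to 0.27× activity: 0.24 × 0.27 = 0.0648.
The remaining 76% of clearance is unaffected.
New clearance relative to baseline: 0.0648 + 0.76 = 0.8248.
To maintain the same steady-state level, dose must scale with clearance: new dose = 300 × 0.8248 = 247 mg.

247 mg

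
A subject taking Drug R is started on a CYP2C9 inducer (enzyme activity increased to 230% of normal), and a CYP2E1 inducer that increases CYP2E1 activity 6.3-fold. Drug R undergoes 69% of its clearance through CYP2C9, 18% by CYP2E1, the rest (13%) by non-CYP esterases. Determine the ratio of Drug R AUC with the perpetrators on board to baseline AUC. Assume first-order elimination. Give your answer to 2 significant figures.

The CYP2C9 pathway (69% of clearance) rises to 2.3× activity: 0.69 × 2.3 = 1.587.
The CYP2E1 pathway (18% of clearance) is boosted to 6.3× activity: 0.18 × 6.3 = 1.134.
Non-CYP routes (13%) are unchanged.
Relative clearance = 1.587 + 1.134 + 0.13 = 2.851.
Because AUC varies inversely with clearance, the combined effect is 1 / 2.851 = 0.35.

0.35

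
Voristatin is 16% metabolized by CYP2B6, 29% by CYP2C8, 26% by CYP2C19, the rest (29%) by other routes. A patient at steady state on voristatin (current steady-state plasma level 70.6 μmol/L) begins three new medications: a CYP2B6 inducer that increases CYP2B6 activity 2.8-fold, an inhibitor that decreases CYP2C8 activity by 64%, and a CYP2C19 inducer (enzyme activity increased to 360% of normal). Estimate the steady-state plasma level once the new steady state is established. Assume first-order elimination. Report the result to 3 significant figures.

CYP2B6: 0.16 × 2.8 = 0.448
CYP2C8: 0.29 × 0.36 = 0.1044
CYP2C19: 0.26 × 3.6 = 0.936
Other: 0.29 (unchanged)
New clearance relative to baseline: 0.448 + 0.1044 + 0.936 + 0.29 = 1.7784.
New steady-state plasma level = 70.6 / 1.7784 = 39.7 μmol/L (concentration scales inversely with clearance).

39.7 μmol/L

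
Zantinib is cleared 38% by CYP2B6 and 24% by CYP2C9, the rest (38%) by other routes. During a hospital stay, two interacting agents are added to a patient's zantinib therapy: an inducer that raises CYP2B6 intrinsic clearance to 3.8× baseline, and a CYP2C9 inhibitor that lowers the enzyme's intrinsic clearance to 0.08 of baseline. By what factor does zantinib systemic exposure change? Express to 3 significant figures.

CYP2B6: 0.38 × 3.8 = 1.444
CYP2C9: 0.24 × 0.08 = 0.0192
Other: 0.38 (unchanged)
Relative clearance = 1.444 + 0.0192 + 0.38 = 1.8432.
Net systemic exposure ratio = 1 / 1.8432 = 0.543.

0.543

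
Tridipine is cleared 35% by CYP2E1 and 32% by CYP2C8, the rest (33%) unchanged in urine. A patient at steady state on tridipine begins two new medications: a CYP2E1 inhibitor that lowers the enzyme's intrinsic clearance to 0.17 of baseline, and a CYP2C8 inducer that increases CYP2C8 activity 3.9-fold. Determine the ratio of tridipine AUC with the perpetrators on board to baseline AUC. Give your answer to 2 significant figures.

0.61

The CYP2E1 pathway (35% of clearance) falls to 0.17× activity: 0.35 × 0.17 = 0.0595.
The CYP2C8 pathway (32% of clearance) rises to 3.9× activity: 0.32 × 3.9 = 1.248.
Non-CYP routes (33%) are unchanged.
CL_new/CL_old = 0.0595 + 1.248 + 0.33 = 1.6375.
Because AUC varies inversely with clearance, the combined effect is 1 / 1.6375 = 0.61.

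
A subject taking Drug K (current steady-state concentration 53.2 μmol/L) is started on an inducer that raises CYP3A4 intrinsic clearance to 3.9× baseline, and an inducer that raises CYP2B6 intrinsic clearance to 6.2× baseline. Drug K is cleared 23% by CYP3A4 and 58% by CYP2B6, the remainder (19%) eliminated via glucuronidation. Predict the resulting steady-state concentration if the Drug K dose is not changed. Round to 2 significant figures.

11 μmol/L

The CYP3A4 pathway (23% of clearance) increases to 3.9× activity: 0.23 × 3.9 = 0.897.
The CYP2B6 pathway (58% of clearance) is boosted to 6.2× activity: 0.58 × 6.2 = 3.596.
Non-CYP routes (19%) are unchanged.
New clearance relative to baseline: 0.897 + 3.596 + 0.19 = 4.683.
Steady-state concentration ∝ 1/CL: new value = 53.2 / 4.683 = 11 μmol/L.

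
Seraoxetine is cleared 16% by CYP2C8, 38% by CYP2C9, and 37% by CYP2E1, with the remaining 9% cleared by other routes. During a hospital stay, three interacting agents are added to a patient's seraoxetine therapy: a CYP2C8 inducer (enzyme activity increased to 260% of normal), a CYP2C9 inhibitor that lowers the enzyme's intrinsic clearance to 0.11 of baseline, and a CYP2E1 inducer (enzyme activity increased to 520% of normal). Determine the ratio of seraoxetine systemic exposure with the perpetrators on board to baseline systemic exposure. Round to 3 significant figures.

The CYP2C8 pathway (16% of clearance) increases to 2.6× activity: 0.16 × 2.6 = 0.416.
The CYP2C9 pathway (38% of clearance) is reduced to 0.11× activity: 0.38 × 0.11 = 0.0418.
The CYP2E1 pathway (37% of clearance) is boosted to 5.2× activity: 0.37 × 5.2 = 1.924.
The remaining 9% of clearance is unaffected.
New clearance relative to baseline: 0.416 + 0.0418 + 1.924 + 0.09 = 2.4718.
Systemic exposure ∝ 1/CL: fold-change = 1 / 2.4718 = 0.405.

0.405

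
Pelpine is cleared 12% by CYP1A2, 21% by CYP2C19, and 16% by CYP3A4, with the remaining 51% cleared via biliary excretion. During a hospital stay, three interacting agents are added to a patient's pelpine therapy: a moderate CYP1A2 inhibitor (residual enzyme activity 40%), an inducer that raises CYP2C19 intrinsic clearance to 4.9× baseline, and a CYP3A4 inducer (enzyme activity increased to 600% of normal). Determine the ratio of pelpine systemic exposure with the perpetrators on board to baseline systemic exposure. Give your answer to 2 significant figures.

0.39

The CYP1A2 pathway (12% of clearance) is reduced to 0.4× activity: 0.12 × 0.4 = 0.048.
The CYP2C19 pathway (21% of clearance) increases to 4.9× activity: 0.21 × 4.9 = 1.029.
The CYP3A4 pathway (16% of clearance) is boosted to 6× activity: 0.16 × 6 = 0.96.
The remaining 51% of clearance is unaffected.
CL_new/CL_old = 0.048 + 1.029 + 0.96 + 0.51 = 2.547.
Net systemic exposure ratio = 1 / 2.547 = 0.39.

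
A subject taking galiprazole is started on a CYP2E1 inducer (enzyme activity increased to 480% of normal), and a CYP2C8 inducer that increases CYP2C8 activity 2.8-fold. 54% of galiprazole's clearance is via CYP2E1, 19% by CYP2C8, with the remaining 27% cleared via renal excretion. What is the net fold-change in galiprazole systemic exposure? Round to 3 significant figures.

The CYP2E1 pathway (54% of clearance) is boosted to 4.8× activity: 0.54 × 4.8 = 2.592.
The CYP2C8 pathway (19% of clearance) rises to 2.8× activity: 0.19 × 2.8 = 0.532.
Non-CYP routes (27%) are unchanged.
CL_new/CL_old = 2.592 + 0.532 + 0.27 = 3.394.
Systemic exposure ∝ 1/CL: fold-change = 1 / 3.394 = 0.295.

0.295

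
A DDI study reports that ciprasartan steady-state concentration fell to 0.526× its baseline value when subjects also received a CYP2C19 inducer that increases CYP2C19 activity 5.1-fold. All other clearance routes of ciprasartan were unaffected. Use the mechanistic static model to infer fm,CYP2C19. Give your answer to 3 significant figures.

Let fm be the CYP2C19 fraction. New clearance relative to baseline = fm × 5.1 + (1 − fm).
Steady-state concentration ratio = 1 / (new CL fraction), so new CL fraction = 1 / 0.526 = 1.901.
fm × 5.1 + 1 − fm = 1.901  ⇒  fm × (5.1 − 1) = 0.9011  ⇒  fm = 0.220.

0.220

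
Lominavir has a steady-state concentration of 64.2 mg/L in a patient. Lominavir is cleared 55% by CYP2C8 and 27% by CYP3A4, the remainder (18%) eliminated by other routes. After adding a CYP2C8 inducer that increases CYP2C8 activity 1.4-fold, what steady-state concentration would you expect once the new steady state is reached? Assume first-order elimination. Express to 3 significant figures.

The CYP2C8 pathway (55% of clearance) is boosted to 1.4× activity: 0.55 × 1.4 = 0.77.
CYP3A4 (27%) and the residual 18% are unaffected.
Relative clearance = 0.77 + 0.27 + 0.18 = 1.22.
New steady-state concentration = baseline ÷ relative clearance = 64.2 / 1.22 = 52.6 mg/L.

52.6 mg/L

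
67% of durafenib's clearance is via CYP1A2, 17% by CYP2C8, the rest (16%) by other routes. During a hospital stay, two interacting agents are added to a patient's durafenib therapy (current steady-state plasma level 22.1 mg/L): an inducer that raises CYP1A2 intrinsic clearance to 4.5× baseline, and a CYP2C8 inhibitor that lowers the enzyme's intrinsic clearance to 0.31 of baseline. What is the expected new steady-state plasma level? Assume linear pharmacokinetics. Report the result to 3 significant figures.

The CYP1A2 pathway (67% of clearance) increases to 4.5× activity: 0.67 × 4.5 = 3.015.
The CYP2C8 pathway (17% of clearance) falls to 0.31× activity: 0.17 × 0.31 = 0.0527.
The remaining 16% of clearance is unaffected.
CL_new/CL_old = 3.015 + 0.0527 + 0.16 = 3.2277.
New steady-state plasma level = 22.1 / 3.2277 = 6.85 mg/L (concentration scales inversely with clearance).

6.85 mg/L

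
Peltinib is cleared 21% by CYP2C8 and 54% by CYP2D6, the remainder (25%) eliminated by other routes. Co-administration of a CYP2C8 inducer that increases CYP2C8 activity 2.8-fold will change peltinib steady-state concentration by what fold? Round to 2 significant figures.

0.73

The CYP2C8 pathway (21% of clearance) is boosted to 2.8× activity: 0.21 × 2.8 = 0.588.
CYP2D6 (54%) and the residual 25% are unaffected.
Relative clearance = 0.588 + 0.54 + 0.25 = 1.378.
Since steady-state concentration ∝ 1/CL, the ratio is 1 / 1.378 = 0.73.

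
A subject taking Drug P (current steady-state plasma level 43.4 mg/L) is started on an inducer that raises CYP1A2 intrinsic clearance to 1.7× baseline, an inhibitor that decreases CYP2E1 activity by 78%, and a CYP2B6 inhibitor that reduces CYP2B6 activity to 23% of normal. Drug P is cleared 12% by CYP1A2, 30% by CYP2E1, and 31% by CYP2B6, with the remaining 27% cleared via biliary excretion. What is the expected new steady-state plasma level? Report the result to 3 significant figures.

71.0 mg/L

The CYP1A2 pathway (12% of clearance) increases to 1.7× activity: 0.12 × 1.7 = 0.204.
The CYP2E1 pathway (30% of clearance) falls to 0.22× activity: 0.3 × 0.22 = 0.066.
The CYP2B6 pathway (31% of clearance) drops to 0.23× activity: 0.31 × 0.23 = 0.0713.
Non-CYP routes (27%) are unchanged.
New clearance relative to baseline: 0.204 + 0.066 + 0.0713 + 0.27 = 0.6113.
New steady-state plasma level = 43.4 / 0.6113 = 71.0 mg/L (concentration scales inversely with clearance).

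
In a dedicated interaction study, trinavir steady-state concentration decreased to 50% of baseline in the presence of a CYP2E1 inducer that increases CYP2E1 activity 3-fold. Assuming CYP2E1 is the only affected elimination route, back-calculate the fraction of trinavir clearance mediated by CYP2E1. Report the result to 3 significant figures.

0.500

Let fm be the CYP2E1 fraction. New clearance relative to baseline = fm × 3 + (1 − fm).
Steady-state concentration ratio = 1 / (new CL fraction), so new CL fraction = 1 / 0.500 = 2.
fm × 3 + 1 − fm = 2  ⇒  fm × (3 − 1) = 1  ⇒  fm = 0.500.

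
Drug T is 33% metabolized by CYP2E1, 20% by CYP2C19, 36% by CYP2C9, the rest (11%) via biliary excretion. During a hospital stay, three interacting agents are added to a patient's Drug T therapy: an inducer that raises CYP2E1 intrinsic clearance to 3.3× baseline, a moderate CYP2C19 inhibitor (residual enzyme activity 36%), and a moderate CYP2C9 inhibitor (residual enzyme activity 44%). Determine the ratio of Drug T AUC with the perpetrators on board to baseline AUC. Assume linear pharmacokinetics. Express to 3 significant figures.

0.700

The CYP2E1 pathway (33% of clearance) rises to 3.3× activity: 0.33 × 3.3 = 1.089.
The CYP2C19 pathway (20% of clearance) falls to 0.36× activity: 0.2 × 0.36 = 0.072.
The CYP2C9 pathway (36% of clearance) is reduced to 0.44× activity: 0.36 × 0.44 = 0.1584.
Non-CYP routes (11%) are unchanged.
New clearance relative to baseline: 1.089 + 0.072 + 0.1584 + 0.11 = 1.4294.
Because AUC varies inversely with clearance, the combined effect is 1 / 1.4294 = 0.700.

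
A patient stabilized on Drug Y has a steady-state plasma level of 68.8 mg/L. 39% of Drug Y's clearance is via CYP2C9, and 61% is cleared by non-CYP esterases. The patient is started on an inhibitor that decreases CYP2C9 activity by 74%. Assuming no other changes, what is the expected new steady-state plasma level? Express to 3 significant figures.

The CYP2C9 pathway (39% of clearance) is reduced to 0.26× activity: 0.39 × 0.26 = 0.1014.
Non-CYP routes (61%) are unchanged.
New clearance relative to baseline: 0.1014 + 0.61 = 0.7114.
With dosing unchanged, steady-state plasma level scales as 1/CL: 68.8 / 0.7114 = 96.7 mg/L.

96.7 mg/L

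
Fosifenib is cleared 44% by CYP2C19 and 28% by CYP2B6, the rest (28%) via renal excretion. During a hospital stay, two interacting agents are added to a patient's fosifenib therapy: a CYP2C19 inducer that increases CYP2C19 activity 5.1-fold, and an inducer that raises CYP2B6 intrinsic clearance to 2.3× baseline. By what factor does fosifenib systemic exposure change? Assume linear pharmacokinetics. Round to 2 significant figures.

0.32

CYP2C19: 0.44 × 5.1 = 2.244
CYP2B6: 0.28 × 2.3 = 0.644
Other: 0.28 (unchanged)
New clearance relative to baseline: 2.244 + 0.644 + 0.28 = 3.168.
Because systemic exposure varies inversely with clearance, the combined effect is 1 / 3.168 = 0.32.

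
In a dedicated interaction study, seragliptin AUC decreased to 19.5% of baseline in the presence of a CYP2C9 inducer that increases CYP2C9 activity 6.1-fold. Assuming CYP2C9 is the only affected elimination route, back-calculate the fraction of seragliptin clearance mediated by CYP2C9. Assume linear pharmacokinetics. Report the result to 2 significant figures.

0.81

Write x for the fraction cleared via CYP2C9. The observed AUC change means clearance rose to 1/0.195 = 5.128 of baseline.
Setting x·6.1 + (1 − x) = 5.128 and solving: x = (5.128 − 1)/(6.1 − 1) = 0.81.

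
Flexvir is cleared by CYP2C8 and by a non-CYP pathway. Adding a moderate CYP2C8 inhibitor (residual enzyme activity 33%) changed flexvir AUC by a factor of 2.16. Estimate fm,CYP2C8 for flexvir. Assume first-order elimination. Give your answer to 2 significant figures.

CL'/CL = 1 / 2.16 = 0.463
0.33·fm + (1 − fm) = 0.463
fm = (0.463 − 1) / (0.33 − 1) = 0.80

0.80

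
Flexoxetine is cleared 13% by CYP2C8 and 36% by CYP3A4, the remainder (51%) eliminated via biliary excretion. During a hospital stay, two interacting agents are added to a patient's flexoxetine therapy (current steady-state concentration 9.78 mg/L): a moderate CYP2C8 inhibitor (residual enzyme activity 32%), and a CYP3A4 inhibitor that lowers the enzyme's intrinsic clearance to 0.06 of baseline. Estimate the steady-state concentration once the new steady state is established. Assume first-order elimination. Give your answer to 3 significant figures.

CYP2C8: 0.13 × 0.32 = 0.0416
CYP3A4: 0.36 × 0.06 = 0.0216
Other: 0.51 (unchanged)
New clearance relative to baseline: 0.0416 + 0.0216 + 0.51 = 0.5732.
New steady-state concentration = 9.78 / 0.5732 = 17.1 mg/L (concentration scales inversely with clearance).

17.1 mg/L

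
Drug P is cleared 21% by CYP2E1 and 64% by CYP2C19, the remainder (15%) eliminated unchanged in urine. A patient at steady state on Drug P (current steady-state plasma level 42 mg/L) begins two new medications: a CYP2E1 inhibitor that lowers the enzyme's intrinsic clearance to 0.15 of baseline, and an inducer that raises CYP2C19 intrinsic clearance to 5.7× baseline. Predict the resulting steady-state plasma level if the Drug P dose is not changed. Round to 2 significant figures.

11 mg/L

CYP2E1: 0.21 × 0.15 = 0.0315
CYP2C19: 0.64 × 5.7 = 3.648
Other: 0.15 (unchanged)
CL_new/CL_old = 0.0315 + 3.648 + 0.15 = 3.8295.
Steady-state plasma level ∝ 1/CL: new value = 42 / 3.8295 = 11 mg/L.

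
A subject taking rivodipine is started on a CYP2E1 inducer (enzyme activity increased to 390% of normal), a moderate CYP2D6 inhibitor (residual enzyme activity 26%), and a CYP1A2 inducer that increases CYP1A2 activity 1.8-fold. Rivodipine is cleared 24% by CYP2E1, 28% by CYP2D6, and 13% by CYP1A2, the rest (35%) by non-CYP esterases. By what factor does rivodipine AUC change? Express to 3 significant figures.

CYP2E1: 0.24 × 3.9 = 0.936
CYP2D6: 0.28 × 0.26 = 0.0728
CYP1A2: 0.13 × 1.8 = 0.234
Other: 0.35 (unchanged)
CL_new/CL_old = 0.936 + 0.0728 + 0.234 + 0.35 = 1.5928.
Because AUC varies inversely with clearance, the combined effect is 1 / 1.5928 = 0.628.

0.628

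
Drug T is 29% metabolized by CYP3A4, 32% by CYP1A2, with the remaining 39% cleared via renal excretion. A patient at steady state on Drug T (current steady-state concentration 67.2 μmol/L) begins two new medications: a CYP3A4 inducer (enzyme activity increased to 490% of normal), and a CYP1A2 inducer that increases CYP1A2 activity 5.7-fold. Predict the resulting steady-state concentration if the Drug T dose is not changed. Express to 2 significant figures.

The CYP3A4 pathway (29% of clearance) rises to 4.9× activity: 0.29 × 4.9 = 1.421.
The CYP1A2 pathway (32% of clearance) rises to 5.7× activity: 0.32 × 5.7 = 1.824.
The remaining 39% of clearance is unaffected.
New clearance relative to baseline: 1.421 + 1.824 + 0.39 = 3.635.
New steady-state concentration = 67.2 / 3.635 = 18 μmol/L (concentration scales inversely with clearance).

18 μmol/L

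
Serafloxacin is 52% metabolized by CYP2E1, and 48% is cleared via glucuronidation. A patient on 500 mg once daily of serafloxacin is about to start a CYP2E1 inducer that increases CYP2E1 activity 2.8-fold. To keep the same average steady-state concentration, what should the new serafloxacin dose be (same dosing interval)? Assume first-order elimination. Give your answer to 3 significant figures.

CYP2E1: 0.52 × 2.8 = 1.456
Other: 0.48 (unchanged)
Relative clearance = 1.456 + 0.48 = 1.936.
Exposure is unchanged when dose changes in proportion to clearance. New dose = 500 mg × 1.936 = 968 mg.

968 mg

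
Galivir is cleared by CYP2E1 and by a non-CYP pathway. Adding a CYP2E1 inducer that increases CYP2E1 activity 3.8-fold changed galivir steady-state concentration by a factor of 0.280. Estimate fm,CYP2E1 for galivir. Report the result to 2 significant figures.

0.92

CL'/CL = 1 / 0.280 = 3.571
3.8·fm + (1 − fm) = 3.571
fm = (3.571 − 1) / (3.8 − 1) = 0.92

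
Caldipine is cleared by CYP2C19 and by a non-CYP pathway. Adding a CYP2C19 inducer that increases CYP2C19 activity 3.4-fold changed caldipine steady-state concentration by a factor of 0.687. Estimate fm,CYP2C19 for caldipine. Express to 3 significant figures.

CL'/CL = 1 / 0.687 = 1.456
3.4·fm + (1 − fm) = 1.456
fm = (1.456 − 1) / (3.4 − 1) = 0.190

0.190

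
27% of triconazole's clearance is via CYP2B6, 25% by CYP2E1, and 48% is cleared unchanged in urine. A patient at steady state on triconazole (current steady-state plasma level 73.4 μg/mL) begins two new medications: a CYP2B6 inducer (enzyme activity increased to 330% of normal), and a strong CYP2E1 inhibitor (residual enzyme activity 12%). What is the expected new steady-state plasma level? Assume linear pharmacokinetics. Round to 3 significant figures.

The CYP2B6 pathway (27% of clearance) is boosted to 3.3× activity: 0.27 × 3.3 = 0.891.
The CYP2E1 pathway (25% of clearance) is reduced to 0.12× activity: 0.25 × 0.12 = 0.03.
Non-CYP routes (48%) are unchanged.
CL_new/CL_old = 0.891 + 0.03 + 0.48 = 1.401.
Steady-state plasma level ∝ 1/CL: new value = 73.4 / 1.401 = 52.4 μg/mL.

52.4 μg/mL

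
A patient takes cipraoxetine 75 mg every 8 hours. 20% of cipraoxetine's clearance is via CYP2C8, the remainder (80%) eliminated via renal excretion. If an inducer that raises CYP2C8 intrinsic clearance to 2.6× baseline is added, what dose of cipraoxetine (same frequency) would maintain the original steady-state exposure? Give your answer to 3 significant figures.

99.0 mg

The CYP2C8 pathway (20% of clearance) is boosted to 2.6× activity: 0.2 × 2.6 = 0.52.
The remaining 80% of clearance is unaffected.
CL_new/CL_old = 0.52 + 0.8 = 1.32.
Exposure is unchanged when dose changes in proportion to clearance. New dose = 75 mg × 1.32 = 99.0 mg.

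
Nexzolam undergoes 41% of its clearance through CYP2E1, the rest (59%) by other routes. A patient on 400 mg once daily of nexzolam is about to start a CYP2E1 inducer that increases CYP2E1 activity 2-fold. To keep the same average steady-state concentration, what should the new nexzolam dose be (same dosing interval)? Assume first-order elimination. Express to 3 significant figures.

564 mg

The CYP2E1 pathway (41% of clearance) is boosted to 2× activity: 0.41 × 2 = 0.82.
Non-CYP routes (59%) are unchanged.
CL_new/CL_old = 0.82 + 0.59 = 1.41.
Css,avg = (dose rate)/CL, so holding Css fixed requires dose ∝ CL: 400 × 1.41 = 564 mg.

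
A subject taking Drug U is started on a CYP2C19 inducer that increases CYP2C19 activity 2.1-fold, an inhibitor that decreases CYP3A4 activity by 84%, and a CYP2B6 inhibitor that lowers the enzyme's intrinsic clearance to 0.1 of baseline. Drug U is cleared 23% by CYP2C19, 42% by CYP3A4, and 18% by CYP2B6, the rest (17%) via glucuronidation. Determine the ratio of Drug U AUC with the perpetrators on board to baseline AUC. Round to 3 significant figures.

The CYP2C19 pathway (23% of clearance) increases to 2.1× activity: 0.23 × 2.1 = 0.483.
The CYP3A4 pathway (42% of clearance) is reduced to 0.16× activity: 0.42 × 0.16 = 0.0672.
The CYP2B6 pathway (18% of clearance) drops to 0.1× activity: 0.18 × 0.1 = 0.018.
The remaining 17% of clearance is unaffected.
CL_new/CL_old = 0.483 + 0.0672 + 0.018 + 0.17 = 0.7382.
Because AUC varies inversely with clearance, the combined effect is 1 / 0.7382 = 1.35.

1.35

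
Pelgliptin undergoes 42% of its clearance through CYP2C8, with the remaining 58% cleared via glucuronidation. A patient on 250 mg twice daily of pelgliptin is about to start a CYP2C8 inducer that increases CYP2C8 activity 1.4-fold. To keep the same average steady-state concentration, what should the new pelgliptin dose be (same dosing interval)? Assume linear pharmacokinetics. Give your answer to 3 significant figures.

CYP2C8: 0.42 × 1.4 = 0.588
Other: 0.58 (unchanged)
Relative clearance = 0.588 + 0.58 = 1.168.
Css,avg = (dose rate)/CL, so holding Css fixed requires dose ∝ CL: 250 × 1.168 = 292 mg.

292 mg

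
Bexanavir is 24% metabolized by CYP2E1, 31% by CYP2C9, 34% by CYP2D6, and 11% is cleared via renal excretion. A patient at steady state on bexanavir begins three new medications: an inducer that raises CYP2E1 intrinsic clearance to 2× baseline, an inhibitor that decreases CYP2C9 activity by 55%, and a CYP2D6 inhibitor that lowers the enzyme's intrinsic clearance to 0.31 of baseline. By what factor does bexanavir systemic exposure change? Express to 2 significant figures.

The CYP2E1 pathway (24% of clearance) is boosted to 2× activity: 0.24 × 2 = 0.48.
The CYP2C9 pathway (31% of clearance) drops to 0.45× activity: 0.31 × 0.45 = 0.1395.
The CYP2D6 pathway (34% of clearance) is reduced to 0.31× activity: 0.34 × 0.31 = 0.1054.
The remaining 11% of clearance is unaffected.
Relative clearance = 0.48 + 0.1395 + 0.1054 + 0.11 = 0.8349.
Net systemic exposure ratio = 1 / 0.8349 = 1.2.

1.2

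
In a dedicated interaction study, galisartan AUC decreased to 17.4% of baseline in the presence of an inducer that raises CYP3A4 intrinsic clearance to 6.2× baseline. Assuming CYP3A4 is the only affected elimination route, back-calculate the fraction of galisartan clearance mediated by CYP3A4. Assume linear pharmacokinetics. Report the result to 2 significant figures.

Write x for the fraction cleared via CYP3A4. The observed AUC change means clearance rose to 1/0.174 = 5.747 of baseline.
Only the CYP3A4 route changed, so 5.747 = x·6.2 + (1 − x), giving x = 0.91.

0.91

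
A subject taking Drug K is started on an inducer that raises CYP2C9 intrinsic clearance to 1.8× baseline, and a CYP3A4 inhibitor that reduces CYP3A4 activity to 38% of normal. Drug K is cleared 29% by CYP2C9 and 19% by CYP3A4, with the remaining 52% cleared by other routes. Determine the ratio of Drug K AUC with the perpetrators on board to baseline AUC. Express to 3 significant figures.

CYP2C9: 0.29 × 1.8 = 0.522
CYP3A4: 0.19 × 0.38 = 0.0722
Other: 0.52 (unchanged)
CL_new/CL_old = 0.522 + 0.0722 + 0.52 = 1.1142.
Net AUC ratio = 1 / 1.1142 = 0.898.

0.898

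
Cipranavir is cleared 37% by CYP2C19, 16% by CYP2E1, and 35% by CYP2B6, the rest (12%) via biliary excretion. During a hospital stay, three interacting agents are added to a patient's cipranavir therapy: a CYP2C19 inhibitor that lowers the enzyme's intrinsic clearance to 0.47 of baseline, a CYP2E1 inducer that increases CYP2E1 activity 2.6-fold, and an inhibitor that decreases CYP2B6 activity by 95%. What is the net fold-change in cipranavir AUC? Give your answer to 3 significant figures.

1.37

The CYP2C19 pathway (37% of clearance) falls to 0.47× activity: 0.37 × 0.47 = 0.1739.
The CYP2E1 pathway (16% of clearance) rises to 2.6× activity: 0.16 × 2.6 = 0.416.
The CYP2B6 pathway (35% of clearance) falls to 0.05× activity: 0.35 × 0.05 = 0.0175.
The remaining 12% of clearance is unaffected.
New clearance relative to baseline: 0.1739 + 0.416 + 0.0175 + 0.12 = 0.7274.
Because AUC varies inversely with clearance, the combined effect is 1 / 0.7274 = 1.37.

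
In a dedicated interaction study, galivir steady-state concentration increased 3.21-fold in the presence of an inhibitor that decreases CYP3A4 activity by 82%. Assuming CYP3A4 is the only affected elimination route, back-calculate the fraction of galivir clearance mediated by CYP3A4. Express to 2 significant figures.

0.84

Let fm be the CYP3A4 fraction. New clearance relative to baseline = fm × 0.18 + (1 − fm).
Steady-state concentration ratio = 1 / (new CL fraction), so new CL fraction = 1 / 3.21 = 0.3115.
fm × 0.18 + 1 − fm = 0.3115  ⇒  fm × (0.18 − 1) = −0.6885  ⇒  fm = 0.84.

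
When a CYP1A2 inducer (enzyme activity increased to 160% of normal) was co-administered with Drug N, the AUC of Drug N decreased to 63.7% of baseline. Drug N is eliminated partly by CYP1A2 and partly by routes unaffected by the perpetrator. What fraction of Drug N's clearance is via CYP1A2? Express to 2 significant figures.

CL'/CL = 1 / 0.637 = 1.57
1.6·fm + (1 − fm) = 1.57
fm = (1.57 − 1) / (1.6 − 1) = 0.95

0.95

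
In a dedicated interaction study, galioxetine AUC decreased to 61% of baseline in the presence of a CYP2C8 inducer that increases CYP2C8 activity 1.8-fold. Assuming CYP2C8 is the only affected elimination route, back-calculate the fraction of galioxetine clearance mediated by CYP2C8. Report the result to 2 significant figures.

Call the CYP2C8 fraction fm. After the interaction, CL_new/CL_old = fm × 1.8 + (1 − fm).
AUC ratio = 1 / (new CL fraction), so new CL fraction = 1 / 0.610 = 1.639.
fm × 1.8 + 1 − fm = 1.639  ⇒  fm × (1.8 − 1) = 0.6393  ⇒  fm = 0.80.

0.80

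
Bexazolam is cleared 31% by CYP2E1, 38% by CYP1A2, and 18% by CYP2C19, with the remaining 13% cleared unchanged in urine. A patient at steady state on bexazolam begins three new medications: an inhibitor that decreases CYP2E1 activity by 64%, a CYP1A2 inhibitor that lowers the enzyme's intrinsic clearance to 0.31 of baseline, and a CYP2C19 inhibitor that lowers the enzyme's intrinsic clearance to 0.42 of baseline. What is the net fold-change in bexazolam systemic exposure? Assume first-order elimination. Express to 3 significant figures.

The CYP2E1 pathway (31% of clearance) falls to 0.36× activity: 0.31 × 0.36 = 0.1116.
The CYP1A2 pathway (38% of clearance) is reduced to 0.31× activity: 0.38 × 0.31 = 0.1178.
The CYP2C19 pathway (18% of clearance) drops to 0.42× activity: 0.18 × 0.42 = 0.0756.
The remaining 13% of clearance is unaffected.
CL_new/CL_old = 0.1116 + 0.1178 + 0.0756 + 0.13 = 0.435.
Net systemic exposure ratio = 1 / 0.435 = 2.30.

2.30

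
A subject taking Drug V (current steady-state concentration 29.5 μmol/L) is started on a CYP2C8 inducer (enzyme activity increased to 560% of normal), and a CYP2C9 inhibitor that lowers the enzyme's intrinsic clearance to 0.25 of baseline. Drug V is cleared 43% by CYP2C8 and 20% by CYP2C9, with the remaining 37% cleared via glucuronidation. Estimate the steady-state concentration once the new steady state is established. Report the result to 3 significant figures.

10.4 μmol/L

The CYP2C8 pathway (43% of clearance) is boosted to 5.6× activity: 0.43 × 5.6 = 2.408.
The CYP2C9 pathway (20% of clearance) drops to 0.25× activity: 0.2 × 0.25 = 0.05.
The remaining 37% of clearance is unaffected.
Relative clearance = 2.408 + 0.05 + 0.37 = 2.828.
Steady-state concentration ∝ 1/CL: new value = 29.5 / 2.828 = 10.4 μmol/L.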